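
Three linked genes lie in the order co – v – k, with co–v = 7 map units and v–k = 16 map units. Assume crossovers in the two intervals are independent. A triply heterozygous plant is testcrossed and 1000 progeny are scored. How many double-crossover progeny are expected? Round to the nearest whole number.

Map distances give recombination frequencies of 0.070 and 0.160 for the two intervals.
With no interference, expected double-crossover frequency = 0.070 × 0.160 = 0.01120.
Expected number = 0.01120 × 1000 = 11.20 ≈ 11.

11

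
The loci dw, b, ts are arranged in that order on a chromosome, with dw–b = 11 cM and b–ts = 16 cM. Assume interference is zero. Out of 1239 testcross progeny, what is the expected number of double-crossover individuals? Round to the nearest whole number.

22

Map distances give recombination frequencies of 0.110 and 0.160 for the two intervals.
With no interference, expected double-crossover frequency = 0.110 × 0.160 = 0.01760.
Expected number = 0.01760 × 1239 = 21.81 ≈ 22.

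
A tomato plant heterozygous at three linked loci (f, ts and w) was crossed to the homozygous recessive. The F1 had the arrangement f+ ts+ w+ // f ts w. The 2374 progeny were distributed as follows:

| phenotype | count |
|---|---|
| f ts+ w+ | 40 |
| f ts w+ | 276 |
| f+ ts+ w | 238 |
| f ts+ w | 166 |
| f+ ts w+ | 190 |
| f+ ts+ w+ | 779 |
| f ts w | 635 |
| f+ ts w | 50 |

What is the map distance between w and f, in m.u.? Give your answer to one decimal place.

The two rarest classes, f ts+ w+ and f+ ts w, are the double crossovers. Comparing them with the parentals, only the f allele has switched, so f is the middle locus and the order is w – f – ts.
Crossovers in the w–f interval produce the single-crossover classes f+ ts+ w and f ts w+ (238 + 276 = 514) plus the double crossovers (90).
RF(w–f) = (514 + 90) / 2374 = 604/2374 = 0.2544 → 25.4 m.u.

25.4 m.u.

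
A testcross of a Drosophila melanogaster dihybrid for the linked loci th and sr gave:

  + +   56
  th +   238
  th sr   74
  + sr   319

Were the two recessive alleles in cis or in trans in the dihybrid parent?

The two most frequent classes are + sr (319) and th + (238); these are the parental (non-recombinant) types.
So the F1 carried + sr on one chromosome and th + on the other — the recessive alleles are on opposite chromosomes (trans / repulsion).

trans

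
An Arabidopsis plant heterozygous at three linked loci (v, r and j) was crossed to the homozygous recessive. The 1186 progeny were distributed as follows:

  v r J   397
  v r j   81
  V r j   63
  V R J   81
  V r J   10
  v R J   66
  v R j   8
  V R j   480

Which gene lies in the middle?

The two most frequent reciprocal classes, V R j and v r J, are the parental types, so the F1 was V R j / v r J.
The two rarest classes, v R j and V r J, are the double crossovers. Comparing them with the parentals, only the v allele has switched, so v is the middle locus and the order is r – v – j.

v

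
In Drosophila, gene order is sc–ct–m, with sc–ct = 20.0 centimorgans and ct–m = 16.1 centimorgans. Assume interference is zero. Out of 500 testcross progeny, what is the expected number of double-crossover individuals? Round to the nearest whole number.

16

Map distances give recombination frequencies of 0.200 and 0.161 for the two intervals.
With no interference, expected double-crossover frequency = 0.200 × 0.161 = 0.03220.
Expected number = 0.03220 × 500 = 16.10 ≈ 16.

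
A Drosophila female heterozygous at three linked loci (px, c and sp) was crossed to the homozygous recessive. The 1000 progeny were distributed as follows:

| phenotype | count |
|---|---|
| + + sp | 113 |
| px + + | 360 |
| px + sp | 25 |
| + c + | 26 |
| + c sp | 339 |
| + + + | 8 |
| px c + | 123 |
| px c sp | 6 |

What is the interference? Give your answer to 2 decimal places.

The two most frequent reciprocal classes, px + + and + c sp, are the parental types, so the F1 was px + + / + c sp.
The two rarest classes, + + + and px c sp, are the double crossovers. Comparing them with the parentals, only the px allele has switched, so px is the middle locus and the order is sp – px – c.
sp–px: (51 + 14)/1000 = 0.0650; px–c: (236 + 14)/1000 = 0.2500.
Expected DCO frequency = 0.0650 × 0.2500 ≈ 0.01625; observed = 14/1000 ≈ 0.01400.
Coefficient of coincidence = 0.01400/0.01625 ≈ 0.86; interference = 1 − 0.86 = 0.14.

0.14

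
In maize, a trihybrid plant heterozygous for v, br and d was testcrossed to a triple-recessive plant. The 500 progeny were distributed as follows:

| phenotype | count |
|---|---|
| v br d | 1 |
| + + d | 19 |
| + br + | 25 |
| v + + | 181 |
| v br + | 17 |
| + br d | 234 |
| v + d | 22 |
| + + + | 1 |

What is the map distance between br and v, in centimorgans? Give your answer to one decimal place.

7.6 centimorgans

The two most frequent reciprocal classes, v + + and + br d, are the parental types, so the F1 was v + + / + br d.
The two rarest classes, + + + and v br d, are the double crossovers. Comparing them with the parentals, only the v allele has switched, so v is the middle locus and the order is d – v – br.
Crossovers in the v–br interval produce the single-crossover classes v br + and + + d (17 + 19 = 36) plus the double crossovers (2).
RF(v–br) = (36 + 2) / 500 = 38/500 = 0.0760 → 7.6 centimorgans.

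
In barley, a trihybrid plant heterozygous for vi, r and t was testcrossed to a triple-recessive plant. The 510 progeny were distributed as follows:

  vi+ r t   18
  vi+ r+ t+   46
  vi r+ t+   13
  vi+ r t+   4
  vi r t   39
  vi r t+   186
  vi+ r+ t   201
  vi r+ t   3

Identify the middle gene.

The two most frequent reciprocal classes, vi+ r+ t and vi r t+, are the parental types, so the F1 was vi+ r+ t / vi r t+.
The two rarest classes, vi r+ t and vi+ r t+, are the double crossovers. Comparing them with the parentals, only the vi allele has switched, so vi is the middle locus and the order is t – vi – r.

vi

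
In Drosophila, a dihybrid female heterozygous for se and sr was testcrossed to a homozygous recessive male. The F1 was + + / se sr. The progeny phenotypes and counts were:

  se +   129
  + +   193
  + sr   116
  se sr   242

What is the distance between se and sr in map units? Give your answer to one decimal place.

36.0 map units

The recombinant classes are + sr and se +: 116 + 129 = 245.
Recombination frequency = 245/680 = 0.3603 ≈ 36.0%, i.e. 36.0 map units.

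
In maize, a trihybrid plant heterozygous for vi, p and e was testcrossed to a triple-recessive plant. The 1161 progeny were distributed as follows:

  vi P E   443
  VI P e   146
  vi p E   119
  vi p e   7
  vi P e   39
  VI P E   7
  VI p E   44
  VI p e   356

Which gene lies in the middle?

vi

The two most frequent reciprocal classes, vi P E and VI p e, are the parental types, so the F1 was vi P E / VI p e.
The two rarest classes, VI P E and vi p e, are the double crossovers. Comparing them with the parentals, only the vi allele has switched, so vi is the middle locus and the order is p – vi – e.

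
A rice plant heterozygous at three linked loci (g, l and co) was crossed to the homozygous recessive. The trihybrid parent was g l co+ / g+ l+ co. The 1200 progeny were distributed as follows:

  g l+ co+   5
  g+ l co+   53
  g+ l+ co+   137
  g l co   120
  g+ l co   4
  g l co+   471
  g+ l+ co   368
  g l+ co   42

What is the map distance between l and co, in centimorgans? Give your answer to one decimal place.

22.2 centimorgans

The two rarest classes, g l+ co+ and g+ l co, are the double crossovers. Comparing them with the parentals, only the l allele has switched, so l is the middle locus and the order is g – l – co.
Crossovers in the l–co interval produce the single-crossover classes g l co and g+ l+ co+ (120 + 137 = 257) plus the double crossovers (9).
RF(l–co) = (257 + 9) / 1200 = 266/1200 = 0.2217 → 22.2 centimorgans.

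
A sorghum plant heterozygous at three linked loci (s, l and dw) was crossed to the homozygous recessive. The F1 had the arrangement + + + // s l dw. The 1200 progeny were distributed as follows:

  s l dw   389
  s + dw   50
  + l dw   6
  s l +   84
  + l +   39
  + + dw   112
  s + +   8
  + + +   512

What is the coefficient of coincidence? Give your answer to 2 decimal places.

0.78

The two rarest classes, s + + and + l dw, are the double crossovers. Comparing them with the parentals, only the s allele has switched, so s is the middle locus and the order is l – s – dw.
l–s: (89 + 14)/1200 = 0.0858; s–dw: (196 + 14)/1200 = 0.1750.
Expected DCO frequency = 0.0858 × 0.1750 ≈ 0.01501; observed = 14/1200 ≈ 0.01167.
Coefficient of coincidence = 0.01167/0.01501 ≈ 0.78.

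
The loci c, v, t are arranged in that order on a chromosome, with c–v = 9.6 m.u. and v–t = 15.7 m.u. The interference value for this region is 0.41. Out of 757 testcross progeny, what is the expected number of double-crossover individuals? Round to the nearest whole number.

7

Map distances give recombination frequencies of 0.096 and 0.157 for the two intervals.
With interference 0.41 (so coincidence = 0.59), expected double-crossover frequency = 0.096 × 0.157 × 0.59 = 0.00889.
Expected number = 0.00889 × 757 = 6.73 ≈ 7.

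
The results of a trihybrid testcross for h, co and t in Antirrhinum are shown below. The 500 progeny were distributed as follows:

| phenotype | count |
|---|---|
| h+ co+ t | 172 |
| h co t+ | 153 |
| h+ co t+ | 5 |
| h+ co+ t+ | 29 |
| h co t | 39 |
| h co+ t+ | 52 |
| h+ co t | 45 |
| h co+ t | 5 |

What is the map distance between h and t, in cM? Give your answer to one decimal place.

The two most frequent reciprocal classes, h+ co+ t and h co t+, are the parental types, so the F1 was h+ co+ t / h co t+.
The two rarest classes, h co+ t and h+ co t+, are the double crossovers. Comparing them with the parentals, only the h allele has switched, so h is the middle locus and the order is co – h – t.
Crossovers in the h–t interval produce the single-crossover classes h+ co+ t+ and h co t (29 + 39 = 68) plus the double crossovers (10).
RF(h–t) = (68 + 10) / 500 = 78/500 = 0.1560 → 15.6 cM.

15.6 cM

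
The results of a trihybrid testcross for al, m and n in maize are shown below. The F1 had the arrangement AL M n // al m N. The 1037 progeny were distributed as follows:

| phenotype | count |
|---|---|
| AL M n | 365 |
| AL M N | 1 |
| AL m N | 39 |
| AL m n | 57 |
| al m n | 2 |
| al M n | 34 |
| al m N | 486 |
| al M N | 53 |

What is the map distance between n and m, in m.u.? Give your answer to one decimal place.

10.9 m.u.

The two rarest classes, AL M N and al m n, are the double crossovers. Comparing them with the parentals, only the n allele has switched, so n is the middle locus and the order is m – n – al.
Crossovers in the m–n interval produce the single-crossover classes AL m n and al M N (57 + 53 = 110) plus the double crossovers (3).
RF(m–n) = (110 + 3) / 1037 = 113/1037 = 0.1090 → 10.9 m.u.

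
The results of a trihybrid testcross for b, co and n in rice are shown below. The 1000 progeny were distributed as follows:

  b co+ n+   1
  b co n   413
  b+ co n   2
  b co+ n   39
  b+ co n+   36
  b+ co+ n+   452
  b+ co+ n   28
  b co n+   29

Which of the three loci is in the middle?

b

The two most frequent reciprocal classes, b+ co+ n+ and b co n, are the parental types, so the F1 was b+ co+ n+ / b co n.
The two rarest classes, b co+ n+ and b+ co n, are the double crossovers. Comparing them with the parentals, only the b allele has switched, so b is the middle locus and the order is n – b – co.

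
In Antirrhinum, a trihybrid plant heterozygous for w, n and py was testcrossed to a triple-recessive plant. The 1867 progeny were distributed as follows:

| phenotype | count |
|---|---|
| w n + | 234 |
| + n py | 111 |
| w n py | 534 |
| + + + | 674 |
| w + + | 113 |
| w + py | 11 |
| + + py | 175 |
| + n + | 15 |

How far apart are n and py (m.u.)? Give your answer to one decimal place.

23.3 m.u.

The two most frequent reciprocal classes, w n py and + + +, are the parental types, so the F1 was w n py / + + +.
The two rarest classes, w + py and + n +, are the double crossovers. Comparing them with the parentals, only the n allele has switched, so n is the middle locus and the order is w – n – py.
Crossovers in the n–py interval produce the single-crossover classes w n + and + + py (234 + 175 = 409) plus the double crossovers (26).
RF(n–py) = (409 + 26) / 1867 = 435/1867 = 0.2330 → 23.3 m.u.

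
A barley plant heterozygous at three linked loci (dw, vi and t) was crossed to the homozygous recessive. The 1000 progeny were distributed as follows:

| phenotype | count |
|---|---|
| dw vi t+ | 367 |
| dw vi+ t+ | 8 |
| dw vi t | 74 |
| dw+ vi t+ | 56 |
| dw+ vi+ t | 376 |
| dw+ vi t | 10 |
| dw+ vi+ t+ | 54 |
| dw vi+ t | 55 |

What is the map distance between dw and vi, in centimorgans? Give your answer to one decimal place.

12.9 centimorgans

The two most frequent reciprocal classes, dw+ vi+ t and dw vi t+, are the parental types, so the F1 was dw+ vi+ t / dw vi t+.
The two rarest classes, dw+ vi t and dw vi+ t+, are the double crossovers. Comparing them with the parentals, only the vi allele has switched, so vi is the middle locus and the order is t – vi – dw.
Crossovers in the vi–dw interval produce the single-crossover classes dw vi+ t and dw+ vi t+ (55 + 56 = 111) plus the double crossovers (18).
RF(vi–dw) = (111 + 18) / 1000 = 129/1000 = 0.1290 → 12.9 centimorgans.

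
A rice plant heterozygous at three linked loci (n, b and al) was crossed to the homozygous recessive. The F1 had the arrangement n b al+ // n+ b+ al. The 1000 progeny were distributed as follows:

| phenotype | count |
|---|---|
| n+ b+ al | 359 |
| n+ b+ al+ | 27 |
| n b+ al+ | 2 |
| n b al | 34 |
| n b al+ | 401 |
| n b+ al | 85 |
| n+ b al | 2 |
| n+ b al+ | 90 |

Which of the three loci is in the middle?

b

The two rarest classes, n b+ al+ and n+ b al, are the double crossovers. Comparing them with the parentals, only the b allele has switched, so b is the middle locus and the order is n – b – al.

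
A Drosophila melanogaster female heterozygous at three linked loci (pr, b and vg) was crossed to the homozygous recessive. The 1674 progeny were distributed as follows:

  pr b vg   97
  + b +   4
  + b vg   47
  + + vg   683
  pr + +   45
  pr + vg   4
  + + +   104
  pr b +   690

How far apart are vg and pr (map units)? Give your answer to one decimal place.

The two most frequent reciprocal classes, pr b + and + + vg, are the parental types, so the F1 was pr b + / + + vg.
The two rarest classes, + b + and pr + vg, are the double crossovers. Comparing them with the parentals, only the pr allele has switched, so pr is the middle locus and the order is vg – pr – b.
Crossovers in the vg–pr interval produce the single-crossover classes pr b vg and + + + (97 + 104 = 201) plus the double crossovers (8).
RF(vg–pr) = (201 + 8) / 1674 = 209/1674 = 0.1249 → 12.5 map units.

12.5 map units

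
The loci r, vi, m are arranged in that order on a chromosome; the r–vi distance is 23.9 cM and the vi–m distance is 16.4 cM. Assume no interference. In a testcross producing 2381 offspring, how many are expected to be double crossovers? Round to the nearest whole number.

Map distances give recombination frequencies of 0.239 and 0.164 for the two intervals.
With no interference, expected double-crossover frequency = 0.239 × 0.164 = 0.03920.
Expected number = 0.03920 × 2381 = 93.33 ≈ 93.

93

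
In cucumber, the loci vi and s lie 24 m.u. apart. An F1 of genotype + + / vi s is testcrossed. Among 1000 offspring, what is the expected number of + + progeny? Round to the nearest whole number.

A map distance of 24 m.u. corresponds to a recombination frequency of 0.240.
The F1 is + + / vi s, so + + is a parental gamete class with expected frequency (1 − r)/2 = 0.760/2 = 0.3800.
Expected number = 0.3800 × 1000 = 380.00 ≈ 380.

380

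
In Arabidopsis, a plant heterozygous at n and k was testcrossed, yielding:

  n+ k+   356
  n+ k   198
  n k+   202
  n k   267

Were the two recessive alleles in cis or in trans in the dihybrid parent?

The two most frequent classes are n+ k+ (356) and n k (267); these are the parental (non-recombinant) types.
So the F1 carried n+ k+ on one chromosome and n k on the other — the recessive alleles are on the same chromosome (cis / coupling).

cis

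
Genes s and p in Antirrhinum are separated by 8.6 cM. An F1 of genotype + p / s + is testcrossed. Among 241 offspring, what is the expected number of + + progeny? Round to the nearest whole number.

A map distance of 8.6 cM corresponds to a recombination frequency of 0.086.
The F1 is + p / s +, so + + is a recombinant gamete class with expected frequency r/2 = 0.086/2 = 0.0430.
Expected number = 0.0430 × 241 = 10.36 ≈ 10.

10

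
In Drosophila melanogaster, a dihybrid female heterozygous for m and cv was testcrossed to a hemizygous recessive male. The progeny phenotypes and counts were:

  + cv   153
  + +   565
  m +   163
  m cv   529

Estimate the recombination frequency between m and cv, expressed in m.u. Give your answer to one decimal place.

The two most frequent classes, + + (565) and m cv (529), are the parental types, so the F1 was + + / m cv.
The recombinant classes are + cv and m +: 153 + 163 = 316.
Recombination frequency = 316/1410 = 0.2241 ≈ 22.4%, i.e. 22.4 m.u.

22.4 m.u.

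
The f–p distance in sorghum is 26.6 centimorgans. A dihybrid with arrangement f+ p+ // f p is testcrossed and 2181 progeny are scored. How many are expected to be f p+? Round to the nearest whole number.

290

A map distance of 26.6 centimorgans corresponds to a recombination frequency of 0.266.
The F1 is f+ p+ / f p, so f p+ is a recombinant gamete class with expected frequency r/2 = 0.266/2 = 0.1330.
Expected number = 0.1330 × 2181 = 290.07 ≈ 290.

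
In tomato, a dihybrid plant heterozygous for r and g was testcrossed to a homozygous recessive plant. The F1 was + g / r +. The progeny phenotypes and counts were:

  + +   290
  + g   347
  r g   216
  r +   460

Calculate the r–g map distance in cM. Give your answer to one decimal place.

38.5 cM

The recombinant classes are + + and r g: 290 + 216 = 506.
Recombination frequency = 506/1313 = 0.3854 ≈ 38.5%, i.e. 38.5 cM.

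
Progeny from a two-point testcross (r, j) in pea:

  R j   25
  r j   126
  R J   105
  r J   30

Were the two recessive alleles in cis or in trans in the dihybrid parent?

cis

The two most frequent classes are R J (105) and r j (126); these are the parental (non-recombinant) types.
So the F1 carried R J on one chromosome and r j on the other — the recessive alleles are on the same chromosome (cis / coupling).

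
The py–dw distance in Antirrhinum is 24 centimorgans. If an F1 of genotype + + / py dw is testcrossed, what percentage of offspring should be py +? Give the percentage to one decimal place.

A map distance of 24 centimorgans corresponds to a recombination frequency of 0.240.
The F1 is + + / py dw, so py + is a recombinant gamete class with expected frequency r/2 = 0.240/2 = 0.1200.
That is 0.1200 = 12.0% of the progeny.

12.0%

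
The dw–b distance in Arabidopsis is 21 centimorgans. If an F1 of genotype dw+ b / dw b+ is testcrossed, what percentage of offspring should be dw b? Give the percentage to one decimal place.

10.5%

A map distance of 21 centimorgans corresponds to a recombination frequency of 0.210.
The F1 is dw+ b / dw b+, so dw b is a recombinant gamete class with expected frequency r/2 = 0.210/2 = 0.1050.
That is 0.1050 = 10.5% of the progeny.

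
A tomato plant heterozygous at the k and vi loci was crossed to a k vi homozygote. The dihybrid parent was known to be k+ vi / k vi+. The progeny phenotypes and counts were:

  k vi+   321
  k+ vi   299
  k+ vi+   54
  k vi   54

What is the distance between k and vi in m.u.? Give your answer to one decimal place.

The recombinant classes are k+ vi+ and k vi: 54 + 54 = 108.
Recombination frequency = 108/728 = 0.1484 ≈ 14.8%, i.e. 14.8 m.u.

14.8 m.u.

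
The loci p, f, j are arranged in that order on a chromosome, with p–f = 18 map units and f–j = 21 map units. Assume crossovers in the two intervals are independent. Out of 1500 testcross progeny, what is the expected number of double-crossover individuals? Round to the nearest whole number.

57

Map distances give recombination frequencies of 0.180 and 0.210 for the two intervals.
With no interference, expected double-crossover frequency = 0.180 × 0.210 = 0.03780.
Expected number = 0.03780 × 1500 = 56.70 ≈ 57.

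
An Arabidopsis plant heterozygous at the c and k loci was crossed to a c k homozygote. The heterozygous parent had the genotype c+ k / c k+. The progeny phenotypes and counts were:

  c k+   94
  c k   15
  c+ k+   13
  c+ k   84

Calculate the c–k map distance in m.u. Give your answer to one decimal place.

The recombinant classes are c+ k+ and c k: 13 + 15 = 28.
Recombination frequency = 28/206 = 0.1359 ≈ 13.6%, i.e. 13.6 m.u.

13.6 m.u.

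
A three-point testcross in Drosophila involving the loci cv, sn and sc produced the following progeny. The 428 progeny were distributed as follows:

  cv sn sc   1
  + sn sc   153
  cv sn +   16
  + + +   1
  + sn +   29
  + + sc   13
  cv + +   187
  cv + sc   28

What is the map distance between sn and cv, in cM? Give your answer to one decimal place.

7.2 cM

The two most frequent reciprocal classes, cv + + and + sn sc, are the parental types, so the F1 was cv + + / + sn sc.
The two rarest classes, + + + and cv sn sc, are the double crossovers. Comparing them with the parentals, only the cv allele has switched, so cv is the middle locus and the order is sn – cv – sc.
Crossovers in the sn–cv interval produce the single-crossover classes cv sn + and + + sc (16 + 13 = 29) plus the double crossovers (2).
RF(sn–cv) = (29 + 2) / 428 = 31/428 = 0.0724 → 7.2 cM.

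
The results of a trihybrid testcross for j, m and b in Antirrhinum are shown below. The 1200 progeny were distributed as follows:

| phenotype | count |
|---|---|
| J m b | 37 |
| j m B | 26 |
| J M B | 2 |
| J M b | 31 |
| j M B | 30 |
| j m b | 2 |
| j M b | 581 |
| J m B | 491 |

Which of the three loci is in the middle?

The two most frequent reciprocal classes, j M b and J m B, are the parental types, so the F1 was j M b / J m B.
The two rarest classes, j m b and J M B, are the double crossovers. Comparing them with the parentals, only the m allele has switched, so m is the middle locus and the order is b – m – j.

m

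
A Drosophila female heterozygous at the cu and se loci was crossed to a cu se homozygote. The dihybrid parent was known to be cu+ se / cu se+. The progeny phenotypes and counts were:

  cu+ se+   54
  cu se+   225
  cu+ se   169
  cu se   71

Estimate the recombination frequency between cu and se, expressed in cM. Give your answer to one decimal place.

The recombinant classes are cu+ se+ and cu se: 54 + 71 = 125.
Recombination frequency = 125/519 = 0.2408 ≈ 24.1%, i.e. 24.1 cM.

24.1 cM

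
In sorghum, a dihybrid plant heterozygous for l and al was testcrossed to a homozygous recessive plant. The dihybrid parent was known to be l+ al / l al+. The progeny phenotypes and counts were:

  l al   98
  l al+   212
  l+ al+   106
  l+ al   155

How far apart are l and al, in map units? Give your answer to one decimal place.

The recombinant classes are l+ al+ and l al: 106 + 98 = 204.
Recombination frequency = 204/571 = 0.3573 ≈ 35.7%, i.e. 35.7 map units.

35.7 map units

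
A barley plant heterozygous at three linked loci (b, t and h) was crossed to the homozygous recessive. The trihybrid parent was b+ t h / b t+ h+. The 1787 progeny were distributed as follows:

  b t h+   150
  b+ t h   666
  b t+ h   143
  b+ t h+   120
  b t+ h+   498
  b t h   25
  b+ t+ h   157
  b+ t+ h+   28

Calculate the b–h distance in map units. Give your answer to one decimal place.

The two rarest classes, b t h and b+ t+ h+, are the double crossovers. Comparing them with the parentals, only the b allele has switched, so b is the middle locus and the order is t – b – h.
Crossovers in the b–h interval produce the single-crossover classes b+ t h+ and b t+ h (120 + 143 = 263) plus the double crossovers (53).
RF(b–h) = (263 + 53) / 1787 = 316/1787 = 0.1768 → 17.7 map units.

17.7 map units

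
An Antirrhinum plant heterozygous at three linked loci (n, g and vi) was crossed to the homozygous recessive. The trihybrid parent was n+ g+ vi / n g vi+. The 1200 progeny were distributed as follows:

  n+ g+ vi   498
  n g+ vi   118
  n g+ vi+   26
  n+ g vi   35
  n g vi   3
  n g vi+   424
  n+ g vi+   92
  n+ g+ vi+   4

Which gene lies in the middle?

The two rarest classes, n+ g+ vi+ and n g vi, are the double crossovers. Comparing them with the parentals, only the vi allele has switched, so vi is the middle locus and the order is g – vi – n.

vi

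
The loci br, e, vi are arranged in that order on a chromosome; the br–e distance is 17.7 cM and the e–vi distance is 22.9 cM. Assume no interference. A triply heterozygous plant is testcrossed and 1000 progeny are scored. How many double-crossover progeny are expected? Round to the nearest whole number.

Map distances give recombination frequencies of 0.177 and 0.229 for the two intervals.
With no interference, expected double-crossover frequency = 0.177 × 0.229 = 0.04053.
Expected number = 0.04053 × 1000 = 40.53 ≈ 41.

41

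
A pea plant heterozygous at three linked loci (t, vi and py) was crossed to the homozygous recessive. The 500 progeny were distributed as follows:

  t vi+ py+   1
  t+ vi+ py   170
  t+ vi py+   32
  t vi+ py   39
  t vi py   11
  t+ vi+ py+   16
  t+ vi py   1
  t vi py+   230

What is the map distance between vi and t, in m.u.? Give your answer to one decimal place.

The two most frequent reciprocal classes, t+ vi+ py and t vi py+, are the parental types, so the F1 was t+ vi+ py / t vi py+.
The two rarest classes, t+ vi py and t vi+ py+, are the double crossovers. Comparing them with the parentals, only the vi allele has switched, so vi is the middle locus and the order is t – vi – py.
Crossovers in the t–vi interval produce the single-crossover classes t vi+ py and t+ vi py+ (39 + 32 = 71) plus the double crossovers (2).
RF(t–vi) = (71 + 2) / 500 = 73/500 = 0.1460 → 14.6 m.u.

14.6 m.u.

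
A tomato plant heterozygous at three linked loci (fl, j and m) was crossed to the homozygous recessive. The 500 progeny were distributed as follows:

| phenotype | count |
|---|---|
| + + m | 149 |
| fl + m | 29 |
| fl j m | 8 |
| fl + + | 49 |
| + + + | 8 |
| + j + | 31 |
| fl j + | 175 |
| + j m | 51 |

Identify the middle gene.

The two most frequent reciprocal classes, fl j + and + + m, are the parental types, so the F1 was fl j + / + + m.
The two rarest classes, fl j m and + + +, are the double crossovers. Comparing them with the parentals, only the m allele has switched, so m is the middle locus and the order is j – m – fl.

m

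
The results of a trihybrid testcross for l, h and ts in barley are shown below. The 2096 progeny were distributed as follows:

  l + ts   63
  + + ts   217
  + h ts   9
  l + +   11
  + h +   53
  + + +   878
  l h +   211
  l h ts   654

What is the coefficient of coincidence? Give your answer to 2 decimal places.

The two most frequent reciprocal classes, + + + and l h ts, are the parental types, so the F1 was + + + / l h ts.
The two rarest classes, l + + and + h ts, are the double crossovers. Comparing them with the parentals, only the l allele has switched, so l is the middle locus and the order is ts – l – h.
ts–l: (428 + 20)/2096 = 0.2137; l–h: (116 + 20)/2096 = 0.0649.
Expected DCO frequency = 0.2137 × 0.0649 ≈ 0.01387; observed = 20/2096 ≈ 0.00954.
Coefficient of coincidence = 0.00954/0.01387 ≈ 0.69.

0.69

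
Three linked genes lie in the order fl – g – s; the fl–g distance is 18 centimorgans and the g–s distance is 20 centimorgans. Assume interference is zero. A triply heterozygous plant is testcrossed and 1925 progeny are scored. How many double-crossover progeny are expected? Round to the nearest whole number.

Map distances give recombination frequencies of 0.180 and 0.200 for the two intervals.
With no interference, expected double-crossover frequency = 0.180 × 0.200 = 0.03600.
Expected number = 0.03600 × 1925 = 69.30 ≈ 69.

69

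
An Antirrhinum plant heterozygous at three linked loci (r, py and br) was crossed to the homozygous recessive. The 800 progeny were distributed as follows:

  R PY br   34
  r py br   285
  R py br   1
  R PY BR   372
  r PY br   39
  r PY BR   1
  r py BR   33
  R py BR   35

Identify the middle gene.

The two most frequent reciprocal classes, R PY BR and r py br, are the parental types, so the F1 was R PY BR / r py br.
The two rarest classes, r PY BR and R py br, are the double crossovers. Comparing them with the parentals, only the r allele has switched, so r is the middle locus and the order is br – r – py.

r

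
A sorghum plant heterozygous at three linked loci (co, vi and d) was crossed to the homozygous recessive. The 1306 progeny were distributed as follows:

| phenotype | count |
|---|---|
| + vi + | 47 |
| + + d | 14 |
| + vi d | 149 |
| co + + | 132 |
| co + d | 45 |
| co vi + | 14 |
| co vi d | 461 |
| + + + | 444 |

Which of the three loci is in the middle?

The two most frequent reciprocal classes, + + + and co vi d, are the parental types, so the F1 was + + + / co vi d.
The two rarest classes, + + d and co vi +, are the double crossovers. Comparing them with the parentals, only the d allele has switched, so d is the middle locus and the order is vi – d – co.

d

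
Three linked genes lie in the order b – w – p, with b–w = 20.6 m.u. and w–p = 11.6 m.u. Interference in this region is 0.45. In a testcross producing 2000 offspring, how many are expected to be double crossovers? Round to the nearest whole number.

26

Map distances give recombination frequencies of 0.206 and 0.116 for the two intervals.
With interference 0.45 (so coincidence = 0.55), expected double-crossover frequency = 0.206 × 0.116 × 0.55 = 0.01314.
Expected number = 0.01314 × 2000 = 26.29 ≈ 26.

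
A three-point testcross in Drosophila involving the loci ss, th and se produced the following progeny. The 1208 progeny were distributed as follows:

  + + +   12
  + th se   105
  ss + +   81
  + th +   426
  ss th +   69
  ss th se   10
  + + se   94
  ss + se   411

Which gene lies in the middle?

The two most frequent reciprocal classes, + th + and ss + se, are the parental types, so the F1 was + th + / ss + se.
The two rarest classes, + + + and ss th se, are the double crossovers. Comparing them with the parentals, only the th allele has switched, so th is the middle locus and the order is ss – th – se.

th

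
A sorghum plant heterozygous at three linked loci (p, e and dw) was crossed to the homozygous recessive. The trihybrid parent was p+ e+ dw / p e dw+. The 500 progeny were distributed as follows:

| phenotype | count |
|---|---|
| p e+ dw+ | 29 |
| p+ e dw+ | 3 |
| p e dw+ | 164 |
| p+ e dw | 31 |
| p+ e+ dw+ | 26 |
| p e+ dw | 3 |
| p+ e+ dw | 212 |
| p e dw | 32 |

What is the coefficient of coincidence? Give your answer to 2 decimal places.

The two rarest classes, p e+ dw and p+ e dw+, are the double crossovers. Comparing them with the parentals, only the p allele has switched, so p is the middle locus and the order is dw – p – e.
dw–p: (58 + 6)/500 = 0.1280; p–e: (60 + 6)/500 = 0.1320.
Expected DCO frequency = 0.1280 × 0.1320 ≈ 0.01690; observed = 6/500 ≈ 0.01200.
Coefficient of coincidence = 0.01200/0.01690 ≈ 0.71.

0.71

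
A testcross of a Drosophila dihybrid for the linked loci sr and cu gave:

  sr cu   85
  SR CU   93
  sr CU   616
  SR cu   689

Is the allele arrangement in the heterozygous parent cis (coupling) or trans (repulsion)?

trans

The two most frequent classes are SR cu (689) and sr CU (616); these are the parental (non-recombinant) types.
So the F1 carried SR cu on one chromosome and sr CU on the other — the recessive alleles are on opposite chromosomes (trans / repulsion).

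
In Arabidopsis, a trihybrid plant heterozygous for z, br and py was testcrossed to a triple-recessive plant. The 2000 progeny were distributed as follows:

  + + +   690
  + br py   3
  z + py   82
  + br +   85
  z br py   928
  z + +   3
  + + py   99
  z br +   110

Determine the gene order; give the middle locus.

z

The two most frequent reciprocal classes, + + + and z br py, are the parental types, so the F1 was + + + / z br py.
The two rarest classes, z + + and + br py, are the double crossovers. Comparing them with the parentals, only the z allele has switched, so z is the middle locus and the order is br – z – py.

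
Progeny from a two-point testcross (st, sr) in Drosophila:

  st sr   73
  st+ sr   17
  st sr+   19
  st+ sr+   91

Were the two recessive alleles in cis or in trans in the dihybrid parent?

cis

The two most frequent classes are st+ sr+ (91) and st sr (73); these are the parental (non-recombinant) types.
So the F1 carried st+ sr+ on one chromosome and st sr on the other — the recessive alleles are on the same chromosome (cis / coupling).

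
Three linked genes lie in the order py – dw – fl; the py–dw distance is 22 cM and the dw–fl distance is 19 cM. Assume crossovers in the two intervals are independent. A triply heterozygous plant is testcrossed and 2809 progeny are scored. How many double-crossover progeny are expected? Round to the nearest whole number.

Map distances give recombination frequencies of 0.220 and 0.190 for the two intervals.
With no interference, expected double-crossover frequency = 0.220 × 0.190 = 0.04180.
Expected number = 0.04180 × 2809 = 117.42 ≈ 117.

117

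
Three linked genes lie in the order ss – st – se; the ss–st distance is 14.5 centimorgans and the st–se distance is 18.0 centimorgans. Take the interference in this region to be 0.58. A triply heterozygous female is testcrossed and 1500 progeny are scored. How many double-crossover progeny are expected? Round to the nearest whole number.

Map distances give recombination frequencies of 0.145 and 0.180 for the two intervals.
With interference 0.58 (so coincidence = 0.42), expected double-crossover frequency = 0.145 × 0.180 × 0.42 = 0.01096.
Expected number = 0.01096 × 1500 = 16.44 ≈ 16.

16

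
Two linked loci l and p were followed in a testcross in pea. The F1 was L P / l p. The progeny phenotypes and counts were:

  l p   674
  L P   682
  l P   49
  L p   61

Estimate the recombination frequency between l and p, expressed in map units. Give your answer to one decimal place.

7.5 map units

The recombinant classes are L p and l P: 61 + 49 = 110.
Recombination frequency = 110/1466 = 0.0750 ≈ 7.5%, i.e. 7.5 map units.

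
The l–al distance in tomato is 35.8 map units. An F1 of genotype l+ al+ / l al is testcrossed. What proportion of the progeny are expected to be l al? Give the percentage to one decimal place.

32.1%

A map distance of 35.8 map units corresponds to a recombination frequency of 0.358.
The F1 is l+ al+ / l al, so l al is a parental gamete class with expected frequency (1 − r)/2 = 0.642/2 = 0.3210.
That is 0.3210 = 32.1% of the progeny.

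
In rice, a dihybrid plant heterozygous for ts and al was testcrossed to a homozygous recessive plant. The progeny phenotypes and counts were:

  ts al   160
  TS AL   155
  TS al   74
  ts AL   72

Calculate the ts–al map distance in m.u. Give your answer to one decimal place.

31.7 m.u.

The two most frequent classes, TS AL (155) and ts al (160), are the parental types, so the F1 was TS AL / ts al.
The recombinant classes are TS al and ts AL: 74 + 72 = 146.
Recombination frequency = 146/461 = 0.3167 ≈ 31.7%, i.e. 31.7 m.u.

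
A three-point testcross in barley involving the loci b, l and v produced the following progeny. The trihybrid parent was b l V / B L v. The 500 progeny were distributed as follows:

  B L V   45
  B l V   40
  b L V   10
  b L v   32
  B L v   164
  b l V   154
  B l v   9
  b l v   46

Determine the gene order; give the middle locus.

l

The two rarest classes, b L V and B l v, are the double crossovers. Comparing them with the parentals, only the l allele has switched, so l is the middle locus and the order is b – l – v.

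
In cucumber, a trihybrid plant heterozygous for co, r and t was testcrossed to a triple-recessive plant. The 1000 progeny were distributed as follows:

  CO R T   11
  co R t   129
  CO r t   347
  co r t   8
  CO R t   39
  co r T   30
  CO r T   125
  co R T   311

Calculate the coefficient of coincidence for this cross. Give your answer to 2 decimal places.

The two most frequent reciprocal classes, co R T and CO r t, are the parental types, so the F1 was co R T / CO r t.
The two rarest classes, CO R T and co r t, are the double crossovers. Comparing them with the parentals, only the co allele has switched, so co is the middle locus and the order is t – co – r.
t–co: (254 + 19)/1000 = 0.2730; co–r: (69 + 19)/1000 = 0.0880.
Expected DCO frequency = 0.2730 × 0.0880 ≈ 0.02402; observed = 19/1000 ≈ 0.01900.
Coefficient of coincidence = 0.01900/0.02402 ≈ 0.79.

0.79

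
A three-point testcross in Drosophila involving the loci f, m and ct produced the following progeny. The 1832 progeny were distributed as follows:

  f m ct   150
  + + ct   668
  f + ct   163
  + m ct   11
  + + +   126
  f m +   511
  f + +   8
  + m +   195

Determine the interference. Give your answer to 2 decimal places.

0.69

The two most frequent reciprocal classes, f m + and + + ct, are the parental types, so the F1 was f m + / + + ct.
The two rarest classes, f + + and + m ct, are the double crossovers. Comparing them with the parentals, only the m allele has switched, so m is the middle locus and the order is f – m – ct.
f–m: (358 + 19)/1832 = 0.2058; m–ct: (276 + 19)/1832 = 0.1610.
Expected DCO frequency = 0.2058 × 0.1610 ≈ 0.03313; observed = 19/1832 ≈ 0.01037.
Coefficient of coincidence = 0.01037/0.03313 ≈ 0.31; interference = 1 − 0.31 = 0.69.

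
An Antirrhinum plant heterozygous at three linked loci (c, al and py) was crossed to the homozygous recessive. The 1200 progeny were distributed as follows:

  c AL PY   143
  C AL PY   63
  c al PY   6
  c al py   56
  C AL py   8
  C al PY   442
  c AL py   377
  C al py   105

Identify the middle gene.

The two most frequent reciprocal classes, c AL py and C al PY, are the parental types, so the F1 was c AL py / C al PY.
The two rarest classes, C AL py and c al PY, are the double crossovers. Comparing them with the parentals, only the c allele has switched, so c is the middle locus and the order is al – c – py.

c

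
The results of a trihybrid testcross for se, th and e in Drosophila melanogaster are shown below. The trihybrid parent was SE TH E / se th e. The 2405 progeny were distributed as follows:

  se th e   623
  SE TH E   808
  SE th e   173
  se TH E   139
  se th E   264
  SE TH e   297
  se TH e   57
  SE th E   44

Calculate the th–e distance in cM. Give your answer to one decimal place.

The two rarest classes, SE th E and se TH e, are the double crossovers. Comparing them with the parentals, only the th allele has switched, so th is the middle locus and the order is se – th – e.
Crossovers in the th–e interval produce the single-crossover classes SE TH e and se th E (297 + 264 = 561) plus the double crossovers (101).
RF(th–e) = (561 + 101) / 2405 = 662/2405 = 0.2753 → 27.5 cM.

27.5 cM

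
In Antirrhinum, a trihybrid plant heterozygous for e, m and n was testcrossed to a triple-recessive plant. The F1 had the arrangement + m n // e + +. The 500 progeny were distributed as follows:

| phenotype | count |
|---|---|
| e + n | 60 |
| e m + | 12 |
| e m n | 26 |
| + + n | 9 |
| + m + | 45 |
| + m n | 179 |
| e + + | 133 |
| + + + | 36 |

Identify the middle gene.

m

The two rarest classes, + + n and e m +, are the double crossovers. Comparing them with the parentals, only the m allele has switched, so m is the middle locus and the order is e – m – n.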